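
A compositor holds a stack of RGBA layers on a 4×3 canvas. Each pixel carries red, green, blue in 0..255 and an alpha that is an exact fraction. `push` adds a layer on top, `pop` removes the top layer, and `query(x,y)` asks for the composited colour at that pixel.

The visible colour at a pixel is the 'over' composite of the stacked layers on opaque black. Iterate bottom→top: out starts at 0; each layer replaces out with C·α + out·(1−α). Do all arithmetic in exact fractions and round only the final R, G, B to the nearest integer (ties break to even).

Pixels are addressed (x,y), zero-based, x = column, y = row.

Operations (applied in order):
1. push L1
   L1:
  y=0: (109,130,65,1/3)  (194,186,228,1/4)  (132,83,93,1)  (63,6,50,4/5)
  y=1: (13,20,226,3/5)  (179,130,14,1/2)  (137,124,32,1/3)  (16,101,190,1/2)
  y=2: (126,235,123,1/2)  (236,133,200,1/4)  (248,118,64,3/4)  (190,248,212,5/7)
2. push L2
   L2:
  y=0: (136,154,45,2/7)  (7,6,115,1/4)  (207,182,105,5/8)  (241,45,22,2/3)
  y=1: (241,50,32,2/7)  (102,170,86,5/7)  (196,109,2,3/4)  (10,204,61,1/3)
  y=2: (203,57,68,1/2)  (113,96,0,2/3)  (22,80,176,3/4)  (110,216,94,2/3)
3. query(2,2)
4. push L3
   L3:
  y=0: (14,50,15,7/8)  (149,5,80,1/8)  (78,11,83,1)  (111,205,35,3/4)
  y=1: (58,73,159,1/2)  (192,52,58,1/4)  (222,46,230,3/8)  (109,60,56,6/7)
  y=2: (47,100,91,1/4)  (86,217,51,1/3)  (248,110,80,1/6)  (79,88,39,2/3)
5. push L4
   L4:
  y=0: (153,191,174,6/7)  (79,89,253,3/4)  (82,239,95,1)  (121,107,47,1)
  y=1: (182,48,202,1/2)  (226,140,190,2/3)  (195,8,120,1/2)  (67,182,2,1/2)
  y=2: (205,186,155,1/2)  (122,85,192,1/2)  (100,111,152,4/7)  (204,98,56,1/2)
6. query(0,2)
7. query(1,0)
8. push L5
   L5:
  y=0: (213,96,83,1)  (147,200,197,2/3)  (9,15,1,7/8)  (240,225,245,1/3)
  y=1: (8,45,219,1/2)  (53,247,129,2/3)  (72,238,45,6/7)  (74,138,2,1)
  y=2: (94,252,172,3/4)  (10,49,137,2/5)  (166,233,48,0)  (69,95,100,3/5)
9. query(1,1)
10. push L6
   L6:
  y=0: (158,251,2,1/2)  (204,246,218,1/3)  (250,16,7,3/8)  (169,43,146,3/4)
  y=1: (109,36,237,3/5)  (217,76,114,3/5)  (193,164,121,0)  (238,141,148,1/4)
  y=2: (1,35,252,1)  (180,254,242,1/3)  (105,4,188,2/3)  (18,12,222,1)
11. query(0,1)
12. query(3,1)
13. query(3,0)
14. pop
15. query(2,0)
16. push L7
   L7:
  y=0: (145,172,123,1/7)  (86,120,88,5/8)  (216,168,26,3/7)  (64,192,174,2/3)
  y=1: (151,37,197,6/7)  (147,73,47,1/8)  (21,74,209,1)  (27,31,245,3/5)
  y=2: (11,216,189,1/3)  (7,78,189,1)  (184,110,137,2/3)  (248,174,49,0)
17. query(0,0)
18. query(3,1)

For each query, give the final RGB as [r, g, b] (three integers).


at x=2,y=2 over L1,L2:
L1 α=3/4: [186, 177/2, 48]
L2 α=3/4: [63, 657/8, 144]
→ [63, 82, 144]

(0,2) stack=L1,L2,L3,L4; from [0,0,0]:
after L1 α=1/2: [63, 235/2, 123/2]
after L2 α=1/2: [133, 349/4, 259/4]
after L3 α=1/4: [223/2, 1447/16, 1141/16]
after L4 α=1/2: [633/4, 4423/32, 3621/32]
rounded: [158, 138, 113]

at x=1,y=0 over L1,L2,L3,L4:
+L1 (α=1/4) → [97/2, 93/2, 57]
+L2 (α=1/4) → [305/8, 291/8, 143/2]
+L3 (α=1/8) → [3327/64, 2077/64, 1161/16]
+L4 (α=3/4) → [18495/256, 19165/256, 13305/64]
rounded: [72, 75, 208]

query (1,1) [L1,L2,L3,L4,L5] — begin 0,0,0
+L1 (α=1/2) → [179/2, 65, 7]
+L2 (α=5/7) → [689/7, 140, 444/7]
+L3 (α=1/4) → [3411/28, 118, 869/14]
+L4 (α=2/3) → [16067/84, 398/3, 2063/14]
+L5 (α=2/3) → [24971/252, 1880/9, 5675/42]
→ [99, 209, 135]

at x=0,y=1 over L1,L2,L3,L4,L5,L6:
after L1 α=3/5: [39/5, 12, 678/5]
after L2 α=2/7: [521/7, 160/7, 106]
after L3 α=1/2: [927/14, 671/14, 265/2]
after L4 α=1/2: [3475/28, 1343/28, 669/4]
after L5 α=1/2: [3699/56, 2603/56, 1545/8]
after L6 α=3/5: [2571/28, 5627/140, 4389/20]
→ [92, 40, 219]

(3,1) stack=L1,L2,L3,L4,L5,L6; from [0,0,0]:
+L1 (α=1/2) → [8, 101/2, 95]
+L2 (α=1/3) → [26/3, 305/3, 251/3]
+L3 (α=6/7) → [284/3, 1385/21, 1259/21]
+L4 (α=1/2) → [485/6, 5207/42, 1301/42]
+L5 (α=1) → [74, 138, 2]
+L6 (α=1/4) → [115, 555/4, 77/2]
→ [115, 139, 38]

at x=3,y=0 over L1,L2,L3,L4,L5,L6:
after L1 α=4/5: [252/5, 24/5, 40]
after L2 α=2/3: [2662/15, 158/5, 28]
after L3 α=3/4: [7657/60, 3233/20, 133/4]
after L4 α=1: [121, 107, 47]
after L5 α=1/3: [482/3, 439/3, 113]
after L6 α=3/4: [2003/12, 413/6, 551/4]
→ [167, 69, 138]

(2,0) stack=L1,L2,L3,L4,L5; from [0,0,0]:
L1 α=1: [132, 83, 93]
L2 α=5/8: [1431/8, 1159/8, 201/2]
L3 α=1: [78, 11, 83]
L4 α=1: [82, 239, 95]
L5 α=7/8: [145/8, 43, 51/4]
→ [18, 43, 13]

(0,0) stack=L1,L2,L3,L4,L5,L7; from [0,0,0]:
+L1 (α=1/3) → [109/3, 130/3, 65/3]
+L2 (α=2/7) → [1361/21, 1574/21, 85/3]
+L3 (α=7/8) → [3419/168, 2231/42, 50/3]
+L4 (α=6/7) → [157643/1176, 50363/294, 3182/21]
+L5 (α=1) → [213, 96, 83]
+L7 (α=1/7) → [1423/7, 748/7, 621/7]
rounded: [203, 107, 89]

query (3,1) [L1,L2,L3,L4,L5,L7] — begin 0,0,0
+L1 (α=1/2) → [8, 101/2, 95]
+L2 (α=1/3) → [26/3, 305/3, 251/3]
+L3 (α=6/7) → [284/3, 1385/21, 1259/21]
+L4 (α=1/2) → [485/6, 5207/42, 1301/42]
+L5 (α=1) → [74, 138, 2]
+L7 (α=3/5) → [229/5, 369/5, 739/5]
= [46, 74, 148]


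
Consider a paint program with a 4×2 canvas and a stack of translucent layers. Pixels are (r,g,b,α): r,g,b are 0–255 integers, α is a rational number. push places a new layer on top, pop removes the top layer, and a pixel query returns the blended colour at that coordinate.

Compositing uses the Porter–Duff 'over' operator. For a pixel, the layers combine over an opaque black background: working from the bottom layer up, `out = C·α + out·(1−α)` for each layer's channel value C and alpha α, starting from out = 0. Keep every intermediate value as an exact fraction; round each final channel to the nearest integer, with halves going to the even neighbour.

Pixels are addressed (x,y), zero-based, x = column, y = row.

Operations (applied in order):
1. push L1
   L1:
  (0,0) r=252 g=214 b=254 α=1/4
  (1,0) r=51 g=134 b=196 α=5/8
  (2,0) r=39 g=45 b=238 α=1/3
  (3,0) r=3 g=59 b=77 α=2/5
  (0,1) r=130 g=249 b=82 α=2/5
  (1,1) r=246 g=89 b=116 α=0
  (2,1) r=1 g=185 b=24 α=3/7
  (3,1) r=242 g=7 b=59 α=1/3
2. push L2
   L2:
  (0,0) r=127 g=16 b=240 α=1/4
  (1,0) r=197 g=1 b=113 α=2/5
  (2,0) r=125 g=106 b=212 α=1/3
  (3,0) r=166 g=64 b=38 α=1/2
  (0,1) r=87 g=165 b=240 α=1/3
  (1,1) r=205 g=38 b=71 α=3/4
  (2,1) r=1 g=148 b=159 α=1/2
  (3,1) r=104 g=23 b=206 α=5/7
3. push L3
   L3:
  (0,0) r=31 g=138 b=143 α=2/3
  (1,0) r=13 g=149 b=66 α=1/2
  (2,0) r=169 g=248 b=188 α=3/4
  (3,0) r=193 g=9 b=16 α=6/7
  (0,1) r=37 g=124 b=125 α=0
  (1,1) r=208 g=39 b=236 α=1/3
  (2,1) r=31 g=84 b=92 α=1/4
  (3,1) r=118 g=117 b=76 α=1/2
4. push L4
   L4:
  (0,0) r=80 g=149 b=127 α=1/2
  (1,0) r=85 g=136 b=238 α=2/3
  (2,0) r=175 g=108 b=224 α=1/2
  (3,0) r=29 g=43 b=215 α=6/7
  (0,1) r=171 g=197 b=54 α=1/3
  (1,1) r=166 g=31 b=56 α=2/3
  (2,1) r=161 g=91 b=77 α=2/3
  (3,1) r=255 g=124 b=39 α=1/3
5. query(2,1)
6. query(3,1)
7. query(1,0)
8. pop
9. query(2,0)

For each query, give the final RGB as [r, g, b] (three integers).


at x=2,y=1 over L1,L2,L3,L4:
L1 α=3/7: [3/7, 555/7, 72/7]
L2 α=1/2: [5/7, 1591/14, 1185/14]
L3 α=1/4: [58/7, 5949/56, 4843/56]
L4 α=2/3: [2312/21, 16141/168, 4489/56]
→ [110, 96, 80]

at x=3,y=1 over L1,L2,L3,L4:
after L1 α=1/3: [242/3, 7/3, 59/3]
after L2 α=5/7: [292/3, 359/21, 3208/21]
after L3 α=1/2: [323/3, 1408/21, 2402/21]
after L4 α=1/3: [1411/9, 5420/63, 5623/63]
→ [157, 86, 89]

(1,0) stack=L1,L2,L3,L4; from [0,0,0]:
+L1 (α=5/8) → [255/8, 335/4, 245/2]
+L2 (α=2/5) → [3917/40, 1013/20, 1187/10]
+L3 (α=1/2) → [4437/80, 3993/40, 1847/20]
+L4 (α=2/3) → [18037/240, 14873/120, 3789/20]
→ [75, 124, 189]

at x=2,y=0 over L1,L2,L3:
+L1 (α=1/3) → [13, 15, 238/3]
+L2 (α=1/3) → [151/3, 136/3, 1112/9]
+L3 (α=3/4) → [418/3, 592/3, 1547/9]
rounded: [139, 197, 172]


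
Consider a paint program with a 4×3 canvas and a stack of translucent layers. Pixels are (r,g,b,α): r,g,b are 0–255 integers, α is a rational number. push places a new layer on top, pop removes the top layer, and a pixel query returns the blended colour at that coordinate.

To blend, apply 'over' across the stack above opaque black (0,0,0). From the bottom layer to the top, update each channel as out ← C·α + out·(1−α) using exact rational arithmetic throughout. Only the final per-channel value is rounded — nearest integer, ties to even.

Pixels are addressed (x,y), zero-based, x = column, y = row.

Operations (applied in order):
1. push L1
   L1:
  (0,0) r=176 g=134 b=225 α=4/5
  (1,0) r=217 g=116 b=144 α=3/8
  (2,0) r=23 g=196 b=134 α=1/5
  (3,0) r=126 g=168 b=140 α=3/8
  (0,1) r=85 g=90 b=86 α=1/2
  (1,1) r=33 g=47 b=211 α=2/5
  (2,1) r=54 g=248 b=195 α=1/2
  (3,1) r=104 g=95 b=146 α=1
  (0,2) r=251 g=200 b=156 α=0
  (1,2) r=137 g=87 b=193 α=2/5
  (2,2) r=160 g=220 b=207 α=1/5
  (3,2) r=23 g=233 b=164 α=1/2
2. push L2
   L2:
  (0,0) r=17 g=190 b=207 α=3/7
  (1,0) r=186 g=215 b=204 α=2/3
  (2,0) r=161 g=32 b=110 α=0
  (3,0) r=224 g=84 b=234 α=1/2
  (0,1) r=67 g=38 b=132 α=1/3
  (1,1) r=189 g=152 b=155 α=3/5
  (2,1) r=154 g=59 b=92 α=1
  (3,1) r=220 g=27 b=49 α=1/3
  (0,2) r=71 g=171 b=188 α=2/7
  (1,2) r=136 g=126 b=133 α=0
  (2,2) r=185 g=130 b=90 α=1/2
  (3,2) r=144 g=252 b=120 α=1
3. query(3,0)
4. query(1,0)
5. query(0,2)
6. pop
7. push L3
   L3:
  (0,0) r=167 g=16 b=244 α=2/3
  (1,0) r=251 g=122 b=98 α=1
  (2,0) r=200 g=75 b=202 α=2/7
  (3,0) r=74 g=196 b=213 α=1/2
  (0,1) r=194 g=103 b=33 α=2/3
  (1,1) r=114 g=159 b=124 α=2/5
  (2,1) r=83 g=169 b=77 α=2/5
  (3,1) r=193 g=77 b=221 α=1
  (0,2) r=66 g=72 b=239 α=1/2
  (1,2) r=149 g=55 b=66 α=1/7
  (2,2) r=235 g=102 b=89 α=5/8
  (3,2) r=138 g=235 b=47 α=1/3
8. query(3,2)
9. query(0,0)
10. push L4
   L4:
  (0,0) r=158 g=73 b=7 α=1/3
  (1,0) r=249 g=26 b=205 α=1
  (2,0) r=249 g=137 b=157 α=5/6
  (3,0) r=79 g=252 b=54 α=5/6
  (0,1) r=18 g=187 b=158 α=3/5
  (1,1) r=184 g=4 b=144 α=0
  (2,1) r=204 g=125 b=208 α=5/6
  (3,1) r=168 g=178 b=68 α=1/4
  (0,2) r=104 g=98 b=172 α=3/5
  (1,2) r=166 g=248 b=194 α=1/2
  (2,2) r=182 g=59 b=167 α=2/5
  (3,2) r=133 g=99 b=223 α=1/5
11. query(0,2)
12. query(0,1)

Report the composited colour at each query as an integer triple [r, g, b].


(3,0) stack=L1,L2; from [0,0,0]:
+L1 (α=3/8) → [189/4, 63, 105/2]
+L2 (α=1/2) → [1085/8, 147/2, 573/4]
rounded: [136, 74, 143]

(1,0) stack=L1,L2; from [0,0,0]:
+L1 (α=3/8) → [651/8, 87/2, 54]
+L2 (α=2/3) → [1209/8, 947/6, 154]
→ [151, 158, 154]

at x=0,y=2 over L1,L2:
+L1 (α=0) → [0, 0, 0]
+L2 (α=2/7) → [142/7, 342/7, 376/7]
→ [20, 49, 54]

query (3,2) [L1,L3] — begin 0,0,0
after L1 α=1/2: [23/2, 233/2, 82]
after L3 α=1/3: [161/3, 156, 211/3]
→ [54, 156, 70]

query (0,0) [L1,L3] — begin 0,0,0
L1 α=4/5: [704/5, 536/5, 180]
L3 α=2/3: [2374/15, 232/5, 668/3]
= [158, 46, 223]

at x=0,y=2 over L1,L3,L4:
+L1 (α=0) → [0, 0, 0]
+L3 (α=1/2) → [33, 36, 239/2]
+L4 (α=3/5) → [378/5, 366/5, 151]
→ [76, 73, 151]

at x=0,y=1 over L1,L3,L4:
L1 α=1/2: [85/2, 45, 43]
L3 α=2/3: [287/2, 251/3, 109/3]
L4 α=3/5: [341/5, 437/3, 328/3]
= [68, 146, 109]


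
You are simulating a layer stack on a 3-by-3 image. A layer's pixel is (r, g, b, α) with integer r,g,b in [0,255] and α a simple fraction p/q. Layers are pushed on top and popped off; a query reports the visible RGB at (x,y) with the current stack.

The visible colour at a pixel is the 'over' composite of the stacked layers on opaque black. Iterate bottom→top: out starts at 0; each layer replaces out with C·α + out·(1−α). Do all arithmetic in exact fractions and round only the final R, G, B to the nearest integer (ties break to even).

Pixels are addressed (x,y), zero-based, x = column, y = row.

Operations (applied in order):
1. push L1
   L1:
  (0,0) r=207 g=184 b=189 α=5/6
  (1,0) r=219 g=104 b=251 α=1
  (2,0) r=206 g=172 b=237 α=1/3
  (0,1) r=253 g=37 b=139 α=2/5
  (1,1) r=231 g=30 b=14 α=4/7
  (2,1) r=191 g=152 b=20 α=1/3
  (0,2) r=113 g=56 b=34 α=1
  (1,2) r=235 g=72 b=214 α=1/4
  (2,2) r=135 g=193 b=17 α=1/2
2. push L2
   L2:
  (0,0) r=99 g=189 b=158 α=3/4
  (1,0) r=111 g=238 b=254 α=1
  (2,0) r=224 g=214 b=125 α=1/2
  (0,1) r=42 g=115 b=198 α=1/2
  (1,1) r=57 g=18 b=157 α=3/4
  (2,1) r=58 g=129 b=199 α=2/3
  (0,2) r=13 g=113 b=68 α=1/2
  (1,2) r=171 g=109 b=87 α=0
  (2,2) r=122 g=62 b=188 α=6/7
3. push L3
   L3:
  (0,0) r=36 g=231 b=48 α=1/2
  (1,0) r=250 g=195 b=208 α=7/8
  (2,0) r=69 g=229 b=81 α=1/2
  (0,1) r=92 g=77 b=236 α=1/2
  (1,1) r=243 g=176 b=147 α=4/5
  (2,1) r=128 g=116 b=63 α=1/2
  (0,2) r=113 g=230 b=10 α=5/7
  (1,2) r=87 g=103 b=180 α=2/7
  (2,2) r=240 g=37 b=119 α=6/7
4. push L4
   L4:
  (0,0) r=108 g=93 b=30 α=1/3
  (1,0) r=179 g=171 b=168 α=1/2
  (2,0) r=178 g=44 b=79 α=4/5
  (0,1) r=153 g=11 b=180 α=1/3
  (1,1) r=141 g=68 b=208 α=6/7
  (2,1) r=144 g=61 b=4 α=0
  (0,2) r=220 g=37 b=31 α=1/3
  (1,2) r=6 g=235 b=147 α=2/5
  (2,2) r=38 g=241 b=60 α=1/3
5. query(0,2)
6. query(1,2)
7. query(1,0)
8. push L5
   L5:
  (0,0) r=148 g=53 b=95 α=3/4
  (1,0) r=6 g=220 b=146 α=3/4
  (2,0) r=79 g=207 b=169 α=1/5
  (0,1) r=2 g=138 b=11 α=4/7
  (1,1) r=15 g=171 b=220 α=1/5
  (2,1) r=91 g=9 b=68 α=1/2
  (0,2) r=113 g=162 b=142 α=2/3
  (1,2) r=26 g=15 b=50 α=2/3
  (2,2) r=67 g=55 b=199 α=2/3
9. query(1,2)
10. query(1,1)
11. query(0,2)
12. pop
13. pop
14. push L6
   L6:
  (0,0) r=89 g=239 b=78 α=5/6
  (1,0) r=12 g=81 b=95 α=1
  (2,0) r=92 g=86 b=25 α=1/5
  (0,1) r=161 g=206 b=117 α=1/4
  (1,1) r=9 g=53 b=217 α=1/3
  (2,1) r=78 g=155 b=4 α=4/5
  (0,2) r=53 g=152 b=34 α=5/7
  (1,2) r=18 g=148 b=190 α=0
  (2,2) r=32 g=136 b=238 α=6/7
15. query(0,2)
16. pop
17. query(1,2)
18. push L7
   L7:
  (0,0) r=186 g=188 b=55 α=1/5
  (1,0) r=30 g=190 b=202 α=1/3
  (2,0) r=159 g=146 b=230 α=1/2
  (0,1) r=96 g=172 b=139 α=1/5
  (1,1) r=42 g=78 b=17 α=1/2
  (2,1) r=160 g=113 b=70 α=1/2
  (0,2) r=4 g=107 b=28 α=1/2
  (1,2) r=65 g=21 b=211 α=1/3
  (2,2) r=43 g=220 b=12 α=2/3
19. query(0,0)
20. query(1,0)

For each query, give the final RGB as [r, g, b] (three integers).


at x=0,y=2 over L1,L2,L3,L4:
L1 α=1: [113, 56, 34]
L2 α=1/2: [63, 169/2, 51]
L3 α=5/7: [691/7, 1319/7, 152/7]
L4 α=1/3: [974/7, 2897/21, 521/21]
rounded: [139, 138, 25]

(1,2) stack=L1,L2,L3,L4; from [0,0,0]:
L1 α=1/4: [235/4, 18, 107/2]
L2 α=0: [235/4, 18, 107/2]
L3 α=2/7: [1871/28, 296/7, 1255/14]
L4 α=2/5: [5949/140, 4178/35, 7881/70]
= [42, 119, 113]

query (1,0) [L1,L2,L3,L4] — begin 0,0,0
+L1 (α=1) → [219, 104, 251]
+L2 (α=1) → [111, 238, 254]
+L3 (α=7/8) → [1861/8, 1603/8, 855/4]
+L4 (α=1/2) → [3293/16, 2971/16, 1527/8]
rounded: [206, 186, 191]

at x=1,y=2 over L1,L2,L3,L4,L5:
+L1 (α=1/4) → [235/4, 18, 107/2]
+L2 (α=0) → [235/4, 18, 107/2]
+L3 (α=2/7) → [1871/28, 296/7, 1255/14]
+L4 (α=2/5) → [5949/140, 4178/35, 7881/70]
+L5 (α=2/3) → [13229/420, 5228/105, 14881/210]
= [31, 50, 71]

at x=1,y=1 over L1,L2,L3,L4,L5:
L1 α=4/7: [132, 120/7, 8]
L2 α=3/4: [303/4, 249/14, 479/4]
L3 α=4/5: [4191/20, 2021/14, 2831/20]
L4 α=6/7: [21111/140, 7733/98, 27791/140]
L5 α=1/5: [21636/175, 4769/49, 35491/175]
= [124, 97, 203]

at x=0,y=2 over L1,L2,L3,L4,L5:
after L1 α=1: [113, 56, 34]
after L2 α=1/2: [63, 169/2, 51]
after L3 α=5/7: [691/7, 1319/7, 152/7]
after L4 α=1/3: [974/7, 2897/21, 521/21]
after L5 α=2/3: [852/7, 9701/63, 6485/63]
= [122, 154, 103]

query (0,2) [L1,L2,L3,L6] — begin 0,0,0
L1 α=1: [113, 56, 34]
L2 α=1/2: [63, 169/2, 51]
L3 α=5/7: [691/7, 1319/7, 152/7]
L6 α=5/7: [3237/49, 7958/49, 1494/49]
rounded: [66, 162, 30]

at x=1,y=2 over L1,L2,L3:
+L1 (α=1/4) → [235/4, 18, 107/2]
+L2 (α=0) → [235/4, 18, 107/2]
+L3 (α=2/7) → [1871/28, 296/7, 1255/14]
= [67, 42, 90]

at x=0,y=0 over L1,L2,L3,L7:
L1 α=5/6: [345/2, 460/3, 315/2]
L2 α=3/4: [939/8, 2161/12, 1263/8]
L3 α=1/2: [1227/16, 4933/24, 1647/16]
L7 α=1/5: [1971/20, 6061/30, 1867/20]
= [99, 202, 93]

at x=1,y=0 over L1,L2,L3,L7:
+L1 (α=1) → [219, 104, 251]
+L2 (α=1) → [111, 238, 254]
+L3 (α=7/8) → [1861/8, 1603/8, 855/4]
+L7 (α=1/3) → [1981/12, 2363/12, 1259/6]
= [165, 197, 210]


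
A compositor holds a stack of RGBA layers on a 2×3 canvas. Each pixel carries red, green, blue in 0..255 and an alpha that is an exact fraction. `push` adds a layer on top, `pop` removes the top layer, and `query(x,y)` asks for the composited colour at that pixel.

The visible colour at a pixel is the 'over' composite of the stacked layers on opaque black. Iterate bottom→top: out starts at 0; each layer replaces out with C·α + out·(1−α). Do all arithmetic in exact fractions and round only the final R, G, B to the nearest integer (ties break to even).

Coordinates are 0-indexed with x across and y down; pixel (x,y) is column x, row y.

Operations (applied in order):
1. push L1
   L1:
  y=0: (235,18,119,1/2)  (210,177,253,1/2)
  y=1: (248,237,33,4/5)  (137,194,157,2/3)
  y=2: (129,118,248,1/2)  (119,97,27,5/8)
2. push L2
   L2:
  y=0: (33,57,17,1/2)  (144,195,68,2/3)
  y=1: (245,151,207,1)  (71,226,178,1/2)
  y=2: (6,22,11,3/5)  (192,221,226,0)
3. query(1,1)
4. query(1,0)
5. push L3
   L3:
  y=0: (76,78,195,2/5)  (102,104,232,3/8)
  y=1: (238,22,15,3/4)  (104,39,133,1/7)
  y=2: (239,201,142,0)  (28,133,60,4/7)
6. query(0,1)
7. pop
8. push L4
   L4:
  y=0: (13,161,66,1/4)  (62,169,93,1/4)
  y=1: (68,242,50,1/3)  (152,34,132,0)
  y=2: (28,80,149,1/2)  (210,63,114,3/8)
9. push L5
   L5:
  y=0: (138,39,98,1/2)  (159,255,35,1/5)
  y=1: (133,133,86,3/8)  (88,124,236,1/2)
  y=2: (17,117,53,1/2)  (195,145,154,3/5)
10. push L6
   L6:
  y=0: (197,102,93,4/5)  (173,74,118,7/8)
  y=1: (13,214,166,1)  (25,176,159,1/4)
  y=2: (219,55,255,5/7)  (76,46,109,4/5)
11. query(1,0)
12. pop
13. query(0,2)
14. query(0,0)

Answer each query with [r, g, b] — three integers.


(1,1) stack=L1,L2; from [0,0,0]:
L1 α=2/3: [274/3, 388/3, 314/3]
L2 α=1/2: [487/6, 533/3, 424/3]
= [81, 178, 141]

(1,0) stack=L1,L2; from [0,0,0]:
after L1 α=1/2: [105, 177/2, 253/2]
after L2 α=2/3: [131, 319/2, 175/2]
rounded: [131, 160, 88]

(0,1) stack=L1,L2,L3; from [0,0,0]:
after L1 α=4/5: [992/5, 948/5, 132/5]
after L2 α=1: [245, 151, 207]
after L3 α=3/4: [959/4, 217/4, 63]
rounded: [240, 54, 63]

query (1,0) [L1,L2,L4,L5,L6] — begin 0,0,0
+L1 (α=1/2) → [105, 177/2, 253/2]
+L2 (α=2/3) → [131, 319/2, 175/2]
+L4 (α=1/4) → [455/4, 1295/8, 711/8]
+L5 (α=1/5) → [614/5, 361/2, 781/10]
+L6 (α=7/8) → [6669/40, 1397/16, 9041/80]
rounded: [167, 87, 113]

(0,2) stack=L1,L2,L4,L5; from [0,0,0]:
L1 α=1/2: [129/2, 59, 124]
L2 α=3/5: [147/5, 184/5, 281/5]
L4 α=1/2: [287/10, 292/5, 513/5]
L5 α=1/2: [457/20, 877/10, 389/5]
= [23, 88, 78]

at x=0,y=0 over L1,L2,L4,L5:
after L1 α=1/2: [235/2, 9, 119/2]
after L2 α=1/2: [301/4, 33, 153/4]
after L4 α=1/4: [955/16, 65, 723/16]
after L5 α=1/2: [3163/32, 52, 2291/32]
→ [99, 52, 72]


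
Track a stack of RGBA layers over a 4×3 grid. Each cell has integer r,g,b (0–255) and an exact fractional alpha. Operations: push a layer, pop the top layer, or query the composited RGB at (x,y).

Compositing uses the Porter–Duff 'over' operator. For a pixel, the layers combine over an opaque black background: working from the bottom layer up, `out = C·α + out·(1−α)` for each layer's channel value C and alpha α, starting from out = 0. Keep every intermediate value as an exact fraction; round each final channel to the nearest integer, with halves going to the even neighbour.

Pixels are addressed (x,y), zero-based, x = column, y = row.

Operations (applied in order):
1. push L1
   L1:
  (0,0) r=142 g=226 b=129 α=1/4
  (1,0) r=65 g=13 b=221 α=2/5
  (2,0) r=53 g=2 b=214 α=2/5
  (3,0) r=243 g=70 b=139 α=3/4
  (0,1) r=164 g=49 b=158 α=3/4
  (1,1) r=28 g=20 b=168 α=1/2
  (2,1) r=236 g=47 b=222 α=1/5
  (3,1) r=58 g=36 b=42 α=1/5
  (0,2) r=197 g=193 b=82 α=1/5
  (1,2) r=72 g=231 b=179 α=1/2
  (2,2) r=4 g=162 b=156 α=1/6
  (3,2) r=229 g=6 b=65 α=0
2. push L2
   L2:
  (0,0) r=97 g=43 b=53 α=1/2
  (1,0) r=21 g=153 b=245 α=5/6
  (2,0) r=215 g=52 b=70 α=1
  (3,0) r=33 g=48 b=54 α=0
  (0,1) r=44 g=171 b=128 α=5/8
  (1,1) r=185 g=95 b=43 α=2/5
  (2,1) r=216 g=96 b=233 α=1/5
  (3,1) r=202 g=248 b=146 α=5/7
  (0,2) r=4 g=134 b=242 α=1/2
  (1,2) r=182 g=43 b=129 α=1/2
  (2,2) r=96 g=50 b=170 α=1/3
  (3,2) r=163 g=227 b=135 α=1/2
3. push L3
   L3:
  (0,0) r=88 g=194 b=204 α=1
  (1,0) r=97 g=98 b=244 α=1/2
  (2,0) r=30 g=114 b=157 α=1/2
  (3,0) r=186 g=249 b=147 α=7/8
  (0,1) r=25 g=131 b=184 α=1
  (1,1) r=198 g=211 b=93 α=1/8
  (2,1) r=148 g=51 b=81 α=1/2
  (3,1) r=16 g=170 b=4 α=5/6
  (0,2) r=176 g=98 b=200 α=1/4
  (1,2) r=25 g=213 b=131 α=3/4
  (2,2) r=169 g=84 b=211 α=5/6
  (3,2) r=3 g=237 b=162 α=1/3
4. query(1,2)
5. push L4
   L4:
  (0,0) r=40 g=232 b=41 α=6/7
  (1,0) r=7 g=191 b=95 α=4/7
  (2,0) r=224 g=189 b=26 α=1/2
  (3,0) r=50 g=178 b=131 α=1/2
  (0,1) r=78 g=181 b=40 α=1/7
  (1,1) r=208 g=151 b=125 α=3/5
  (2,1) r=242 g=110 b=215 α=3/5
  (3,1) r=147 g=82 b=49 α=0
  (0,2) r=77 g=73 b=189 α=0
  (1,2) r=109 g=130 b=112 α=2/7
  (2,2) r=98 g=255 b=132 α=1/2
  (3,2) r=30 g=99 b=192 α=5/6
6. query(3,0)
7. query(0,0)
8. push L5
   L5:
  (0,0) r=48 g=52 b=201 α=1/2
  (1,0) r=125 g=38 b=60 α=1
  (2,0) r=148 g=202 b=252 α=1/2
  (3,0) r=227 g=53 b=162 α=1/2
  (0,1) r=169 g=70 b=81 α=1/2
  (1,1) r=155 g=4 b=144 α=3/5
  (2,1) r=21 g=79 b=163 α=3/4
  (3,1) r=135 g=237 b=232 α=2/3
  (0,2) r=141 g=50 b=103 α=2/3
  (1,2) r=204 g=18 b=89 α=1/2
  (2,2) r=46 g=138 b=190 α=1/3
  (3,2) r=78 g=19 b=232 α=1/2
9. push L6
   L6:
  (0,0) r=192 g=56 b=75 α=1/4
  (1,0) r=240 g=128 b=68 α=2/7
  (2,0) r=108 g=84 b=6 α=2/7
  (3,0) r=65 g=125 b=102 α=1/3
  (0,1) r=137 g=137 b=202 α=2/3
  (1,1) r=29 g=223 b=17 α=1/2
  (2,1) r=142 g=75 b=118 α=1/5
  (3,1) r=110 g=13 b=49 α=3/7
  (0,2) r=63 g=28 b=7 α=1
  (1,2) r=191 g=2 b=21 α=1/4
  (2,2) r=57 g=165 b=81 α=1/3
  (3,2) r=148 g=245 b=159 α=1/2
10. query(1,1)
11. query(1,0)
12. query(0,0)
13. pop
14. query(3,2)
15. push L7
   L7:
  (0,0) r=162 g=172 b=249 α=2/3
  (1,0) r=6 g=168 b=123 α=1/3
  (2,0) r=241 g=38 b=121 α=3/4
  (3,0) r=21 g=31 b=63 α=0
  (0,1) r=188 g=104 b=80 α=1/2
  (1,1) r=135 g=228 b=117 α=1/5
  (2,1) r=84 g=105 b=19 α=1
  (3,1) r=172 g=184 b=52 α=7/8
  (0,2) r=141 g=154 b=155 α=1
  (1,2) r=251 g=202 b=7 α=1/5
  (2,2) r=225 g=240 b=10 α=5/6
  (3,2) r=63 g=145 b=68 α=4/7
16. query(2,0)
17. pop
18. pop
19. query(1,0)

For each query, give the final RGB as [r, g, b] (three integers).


at x=1,y=2 over L1,L2,L3:
+L1 (α=1/2) → [36, 231/2, 179/2]
+L2 (α=1/2) → [109, 317/4, 437/4]
+L3 (α=3/4) → [46, 2873/16, 2009/16]
rounded: [46, 180, 126]

query (3,0) [L1,L2,L3,L4] — begin 0,0,0
after L1 α=3/4: [729/4, 105/2, 417/4]
after L2 α=0: [729/4, 105/2, 417/4]
after L3 α=7/8: [5937/32, 3591/16, 4533/32]
after L4 α=1/2: [7537/64, 6439/32, 8725/64]
= [118, 201, 136]

at x=0,y=0 over L1,L2,L3,L4:
+L1 (α=1/4) → [71/2, 113/2, 129/4]
+L2 (α=1/2) → [265/4, 199/4, 341/8]
+L3 (α=1) → [88, 194, 204]
+L4 (α=6/7) → [328/7, 1586/7, 450/7]
→ [47, 227, 64]

query (1,1) [L1,L2,L3,L4,L5,L6] — begin 0,0,0
+L1 (α=1/2) → [14, 10, 84]
+L2 (α=2/5) → [412/5, 44, 338/5]
+L3 (α=1/8) → [1937/20, 519/8, 2831/40]
+L4 (α=3/5) → [8177/50, 2331/20, 10331/100]
+L5 (α=3/5) → [19802/125, 2451/50, 31931/250]
+L6 (α=1/2) → [23427/250, 13601/100, 36181/500]
rounded: [94, 136, 72]

at x=1,y=0 over L1,L2,L3,L4,L5,L6:
L1 α=2/5: [26, 26/5, 442/5]
L2 α=5/6: [131/6, 3851/30, 2189/10]
L3 α=1/2: [713/12, 6791/60, 4629/20]
L4 α=4/7: [825/28, 3153/20, 21487/140]
L5 α=1: [125, 38, 60]
L6 α=2/7: [1105/7, 446/7, 436/7]
→ [158, 64, 62]

(0,0) stack=L1,L2,L3,L4,L5,L6; from [0,0,0]:
after L1 α=1/4: [71/2, 113/2, 129/4]
after L2 α=1/2: [265/4, 199/4, 341/8]
after L3 α=1: [88, 194, 204]
after L4 α=6/7: [328/7, 1586/7, 450/7]
after L5 α=1/2: [332/7, 975/7, 1857/14]
after L6 α=1/4: [585/7, 3317/28, 6621/56]
= [84, 118, 118]

(3,2) stack=L1,L2,L3,L4,L5; from [0,0,0]:
L1 α=0: [0, 0, 0]
L2 α=1/2: [163/2, 227/2, 135/2]
L3 α=1/3: [166/3, 464/3, 99]
L4 α=5/6: [308/9, 1949/18, 353/2]
L5 α=1/2: [505/9, 2291/36, 817/4]
→ [56, 64, 204]

query (2,0) [L1,L2,L3,L4,L5,L7] — begin 0,0,0
after L1 α=2/5: [106/5, 4/5, 428/5]
after L2 α=1: [215, 52, 70]
after L3 α=1/2: [245/2, 83, 227/2]
after L4 α=1/2: [693/4, 136, 279/4]
after L5 α=1/2: [1285/8, 169, 1287/8]
after L7 α=3/4: [7069/32, 283/4, 4191/32]
→ [221, 71, 131]

(1,0) stack=L1,L2,L3,L4; from [0,0,0]:
after L1 α=2/5: [26, 26/5, 442/5]
after L2 α=5/6: [131/6, 3851/30, 2189/10]
after L3 α=1/2: [713/12, 6791/60, 4629/20]
after L4 α=4/7: [825/28, 3153/20, 21487/140]
rounded: [29, 158, 153]


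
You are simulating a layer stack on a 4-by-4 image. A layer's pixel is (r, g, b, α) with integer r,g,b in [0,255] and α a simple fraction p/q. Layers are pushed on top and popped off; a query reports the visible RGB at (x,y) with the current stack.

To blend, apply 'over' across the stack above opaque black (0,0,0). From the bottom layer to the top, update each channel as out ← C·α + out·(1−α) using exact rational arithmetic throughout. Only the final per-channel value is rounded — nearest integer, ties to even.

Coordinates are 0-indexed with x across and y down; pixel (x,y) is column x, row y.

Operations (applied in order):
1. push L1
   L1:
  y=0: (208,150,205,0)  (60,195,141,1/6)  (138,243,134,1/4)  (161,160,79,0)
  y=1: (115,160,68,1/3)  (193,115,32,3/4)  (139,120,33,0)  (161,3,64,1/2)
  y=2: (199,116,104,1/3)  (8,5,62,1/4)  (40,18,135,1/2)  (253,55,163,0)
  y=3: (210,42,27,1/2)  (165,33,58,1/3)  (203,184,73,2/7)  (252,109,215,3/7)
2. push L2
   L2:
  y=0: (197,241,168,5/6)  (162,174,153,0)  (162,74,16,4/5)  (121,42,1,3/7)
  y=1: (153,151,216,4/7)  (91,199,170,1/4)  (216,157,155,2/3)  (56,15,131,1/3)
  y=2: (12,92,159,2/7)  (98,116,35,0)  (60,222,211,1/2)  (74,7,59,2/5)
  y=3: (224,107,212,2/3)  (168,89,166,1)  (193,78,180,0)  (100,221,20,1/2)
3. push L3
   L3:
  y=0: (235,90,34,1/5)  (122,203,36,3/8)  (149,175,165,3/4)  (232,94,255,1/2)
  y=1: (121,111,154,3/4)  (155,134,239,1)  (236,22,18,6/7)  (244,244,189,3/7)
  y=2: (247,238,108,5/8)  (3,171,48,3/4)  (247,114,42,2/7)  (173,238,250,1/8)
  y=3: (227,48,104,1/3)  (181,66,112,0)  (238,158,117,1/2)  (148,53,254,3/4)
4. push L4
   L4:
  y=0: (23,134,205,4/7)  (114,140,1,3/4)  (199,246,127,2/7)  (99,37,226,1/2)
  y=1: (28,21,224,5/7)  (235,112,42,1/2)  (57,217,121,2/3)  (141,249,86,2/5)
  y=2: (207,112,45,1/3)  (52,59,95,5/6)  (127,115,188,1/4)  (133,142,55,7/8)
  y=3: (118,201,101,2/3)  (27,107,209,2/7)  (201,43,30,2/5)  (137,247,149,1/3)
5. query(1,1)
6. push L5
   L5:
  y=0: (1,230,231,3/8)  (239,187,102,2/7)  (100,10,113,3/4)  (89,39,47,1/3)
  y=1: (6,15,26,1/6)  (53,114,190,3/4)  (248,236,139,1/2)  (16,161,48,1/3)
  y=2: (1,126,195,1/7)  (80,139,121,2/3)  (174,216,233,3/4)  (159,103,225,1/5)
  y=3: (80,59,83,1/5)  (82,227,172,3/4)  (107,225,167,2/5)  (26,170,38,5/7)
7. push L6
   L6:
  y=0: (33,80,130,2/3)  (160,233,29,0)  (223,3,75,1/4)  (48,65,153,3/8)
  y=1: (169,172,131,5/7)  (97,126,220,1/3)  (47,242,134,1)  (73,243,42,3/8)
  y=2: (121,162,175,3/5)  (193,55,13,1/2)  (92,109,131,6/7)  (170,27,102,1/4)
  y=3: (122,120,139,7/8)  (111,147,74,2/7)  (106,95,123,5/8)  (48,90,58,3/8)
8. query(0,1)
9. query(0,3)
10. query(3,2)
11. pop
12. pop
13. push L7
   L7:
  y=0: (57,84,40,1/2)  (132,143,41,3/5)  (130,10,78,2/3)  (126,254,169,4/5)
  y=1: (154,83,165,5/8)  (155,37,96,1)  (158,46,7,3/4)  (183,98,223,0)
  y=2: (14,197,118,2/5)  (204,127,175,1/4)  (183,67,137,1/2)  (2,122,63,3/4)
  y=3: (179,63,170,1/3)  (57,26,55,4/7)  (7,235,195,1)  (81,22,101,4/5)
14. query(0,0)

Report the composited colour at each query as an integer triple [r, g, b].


at x=1,y=1 over L1,L2,L3,L4:
L1 α=3/4: [579/4, 345/4, 24]
L2 α=1/4: [2101/16, 1831/16, 121/2]
L3 α=1: [155, 134, 239]
L4 α=1/2: [195, 123, 281/2]
rounded: [195, 123, 140]

(0,1) stack=L1,L2,L3,L4,L5,L6; from [0,0,0]:
after L1 α=1/3: [115/3, 160/3, 68/3]
after L2 α=4/7: [727/7, 764/7, 932/7]
after L3 α=3/4: [817/7, 3095/28, 2083/14]
after L4 α=5/7: [2614/49, 4565/98, 9923/49]
after L5 α=1/6: [6682/147, 24295/588, 16963/98]
after L6 α=5/7: [137579/1029, 277135/2058, 49058/343]
rounded: [134, 135, 143]

query (0,3) [L1,L2,L3,L4,L5,L6] — begin 0,0,0
+L1 (α=1/2) → [105, 21, 27/2]
+L2 (α=2/3) → [553/3, 235/3, 875/6]
+L3 (α=1/3) → [1787/9, 614/9, 1187/9]
+L4 (α=2/3) → [3911/27, 4232/27, 3005/27]
+L5 (α=1/5) → [17804/135, 18521/135, 14261/135]
+L6 (α=7/8) → [66547/540, 131921/1080, 18202/135]
rounded: [123, 122, 135]

query (3,2) [L1,L2,L3,L4,L5,L6] — begin 0,0,0
+L1 (α=0) → [0, 0, 0]
+L2 (α=2/5) → [148/5, 14/5, 118/5]
+L3 (α=1/8) → [1901/40, 161/5, 519/10]
+L4 (α=7/8) → [39141/320, 5131/40, 4369/80]
+L5 (α=1/5) → [51861/400, 6161/50, 8869/100]
+L6 (α=1/4) → [223583/1600, 19833/200, 36807/400]
= [140, 99, 92]

(0,0) stack=L1,L2,L3,L4,L7; from [0,0,0]:
after L1 α=0: [0, 0, 0]
after L2 α=5/6: [985/6, 1205/6, 140]
after L3 α=1/5: [535/3, 536/3, 594/5]
after L4 α=4/7: [627/7, 1072/7, 5882/35]
after L7 α=1/2: [513/7, 830/7, 3641/35]
→ [73, 119, 104]


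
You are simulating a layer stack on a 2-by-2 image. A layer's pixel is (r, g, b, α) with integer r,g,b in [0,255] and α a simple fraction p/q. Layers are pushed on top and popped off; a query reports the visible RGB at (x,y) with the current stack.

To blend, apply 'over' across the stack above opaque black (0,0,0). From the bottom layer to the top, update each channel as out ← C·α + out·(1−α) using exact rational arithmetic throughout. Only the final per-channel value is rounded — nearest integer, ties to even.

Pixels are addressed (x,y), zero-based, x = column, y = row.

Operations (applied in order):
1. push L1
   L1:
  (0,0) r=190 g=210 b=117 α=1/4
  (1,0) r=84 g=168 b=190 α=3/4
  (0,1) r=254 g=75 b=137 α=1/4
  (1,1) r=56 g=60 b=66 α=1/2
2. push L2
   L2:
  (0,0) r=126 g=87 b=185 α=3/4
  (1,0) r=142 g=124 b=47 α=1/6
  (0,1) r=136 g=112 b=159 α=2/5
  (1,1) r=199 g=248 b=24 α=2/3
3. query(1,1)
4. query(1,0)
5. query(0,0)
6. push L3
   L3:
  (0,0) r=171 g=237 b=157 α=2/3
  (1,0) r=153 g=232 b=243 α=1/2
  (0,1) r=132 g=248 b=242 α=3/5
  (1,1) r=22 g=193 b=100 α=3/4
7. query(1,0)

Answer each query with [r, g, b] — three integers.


at x=1,y=1 over L1,L2:
+L1 (α=1/2) → [28, 30, 33]
+L2 (α=2/3) → [142, 526/3, 27]
= [142, 175, 27]

query (1,0) [L1,L2] — begin 0,0,0
+L1 (α=3/4) → [63, 126, 285/2]
+L2 (α=1/6) → [457/6, 377/3, 1519/12]
rounded: [76, 126, 127]

(0,0) stack=L1,L2; from [0,0,0]:
+L1 (α=1/4) → [95/2, 105/2, 117/4]
+L2 (α=3/4) → [851/8, 627/8, 2337/16]
rounded: [106, 78, 146]

query (1,0) [L1,L2,L3] — begin 0,0,0
after L1 α=3/4: [63, 126, 285/2]
after L2 α=1/6: [457/6, 377/3, 1519/12]
after L3 α=1/2: [1375/12, 1073/6, 4435/24]
rounded: [115, 179, 185]


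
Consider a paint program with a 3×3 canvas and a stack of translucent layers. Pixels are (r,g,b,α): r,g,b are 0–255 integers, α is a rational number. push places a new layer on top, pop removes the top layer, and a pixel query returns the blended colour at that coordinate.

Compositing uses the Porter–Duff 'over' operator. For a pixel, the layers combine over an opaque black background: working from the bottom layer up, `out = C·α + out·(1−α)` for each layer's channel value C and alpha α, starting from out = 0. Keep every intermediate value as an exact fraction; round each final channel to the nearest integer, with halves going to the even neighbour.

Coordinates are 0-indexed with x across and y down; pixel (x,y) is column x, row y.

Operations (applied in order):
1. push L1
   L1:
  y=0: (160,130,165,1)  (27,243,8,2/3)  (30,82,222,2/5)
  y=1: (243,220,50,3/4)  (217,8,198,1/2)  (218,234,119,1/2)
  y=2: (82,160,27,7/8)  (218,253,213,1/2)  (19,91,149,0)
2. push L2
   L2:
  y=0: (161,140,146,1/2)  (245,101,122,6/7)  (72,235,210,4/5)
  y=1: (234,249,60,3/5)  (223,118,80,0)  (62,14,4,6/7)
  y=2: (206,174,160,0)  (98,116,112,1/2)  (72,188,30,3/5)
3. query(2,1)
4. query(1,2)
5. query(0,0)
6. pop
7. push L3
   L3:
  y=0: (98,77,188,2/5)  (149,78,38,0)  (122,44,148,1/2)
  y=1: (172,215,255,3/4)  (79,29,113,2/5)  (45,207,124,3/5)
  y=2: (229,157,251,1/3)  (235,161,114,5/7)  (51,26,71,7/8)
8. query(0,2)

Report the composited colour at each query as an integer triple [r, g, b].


(2,1) stack=L1,L2; from [0,0,0]:
L1 α=1/2: [109, 117, 119/2]
L2 α=6/7: [481/7, 201/7, 167/14]
= [69, 29, 12]

(1,2) stack=L1,L2; from [0,0,0]:
after L1 α=1/2: [109, 253/2, 213/2]
after L2 α=1/2: [207/2, 485/4, 437/4]
rounded: [104, 121, 109]

(0,0) stack=L1,L2; from [0,0,0]:
+L1 (α=1) → [160, 130, 165]
+L2 (α=1/2) → [321/2, 135, 311/2]
= [160, 135, 156]

at x=0,y=2 over L1,L3:
+L1 (α=7/8) → [287/4, 140, 189/8]
+L3 (α=1/3) → [745/6, 437/3, 1193/12]
= [124, 146, 99]


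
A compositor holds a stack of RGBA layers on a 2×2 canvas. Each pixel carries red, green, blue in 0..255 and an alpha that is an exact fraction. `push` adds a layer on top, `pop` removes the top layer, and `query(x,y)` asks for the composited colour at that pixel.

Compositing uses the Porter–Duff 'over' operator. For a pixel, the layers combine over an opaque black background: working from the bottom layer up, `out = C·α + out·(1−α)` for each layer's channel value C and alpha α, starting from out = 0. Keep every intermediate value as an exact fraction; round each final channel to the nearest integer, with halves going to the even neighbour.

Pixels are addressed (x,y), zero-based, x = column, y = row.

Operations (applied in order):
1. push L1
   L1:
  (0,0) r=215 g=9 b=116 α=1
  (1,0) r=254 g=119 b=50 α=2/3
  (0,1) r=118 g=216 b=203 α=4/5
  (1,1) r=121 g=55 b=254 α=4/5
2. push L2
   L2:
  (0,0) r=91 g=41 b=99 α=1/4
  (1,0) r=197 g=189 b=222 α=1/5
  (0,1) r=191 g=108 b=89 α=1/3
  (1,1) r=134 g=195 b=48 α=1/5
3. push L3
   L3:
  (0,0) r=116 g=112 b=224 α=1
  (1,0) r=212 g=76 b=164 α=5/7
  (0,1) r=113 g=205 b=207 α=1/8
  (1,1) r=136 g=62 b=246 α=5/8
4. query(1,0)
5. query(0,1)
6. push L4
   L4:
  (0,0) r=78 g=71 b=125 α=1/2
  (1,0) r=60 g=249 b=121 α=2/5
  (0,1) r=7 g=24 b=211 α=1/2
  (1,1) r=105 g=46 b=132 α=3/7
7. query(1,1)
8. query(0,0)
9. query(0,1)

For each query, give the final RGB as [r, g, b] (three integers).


at x=1,y=0 over L1,L2,L3:
after L1 α=2/3: [508/3, 238/3, 100/3]
after L2 α=1/5: [2623/15, 1519/15, 1066/15]
after L3 α=5/7: [21146/105, 8738/105, 14432/105]
→ [201, 83, 137]

query (0,1) [L1,L2,L3] — begin 0,0,0
L1 α=4/5: [472/5, 864/5, 812/5]
L2 α=1/3: [633/5, 756/5, 2069/15]
L3 α=1/8: [1249/10, 6317/40, 4397/30]
= [125, 158, 147]

query (1,1) [L1,L2,L3,L4] — begin 0,0,0
after L1 α=4/5: [484/5, 44, 1016/5]
after L2 α=1/5: [2606/25, 371/5, 4304/25]
after L3 α=5/8: [12409/100, 2663/40, 21831/100]
after L4 α=3/7: [20284/175, 4043/70, 4533/25]
→ [116, 58, 181]

at x=0,y=0 over L1,L2,L3,L4:
L1 α=1: [215, 9, 116]
L2 α=1/4: [184, 17, 447/4]
L3 α=1: [116, 112, 224]
L4 α=1/2: [97, 183/2, 349/2]
rounded: [97, 92, 174]

(0,1) stack=L1,L2,L3,L4; from [0,0,0]:
+L1 (α=4/5) → [472/5, 864/5, 812/5]
+L2 (α=1/3) → [633/5, 756/5, 2069/15]
+L3 (α=1/8) → [1249/10, 6317/40, 4397/30]
+L4 (α=1/2) → [1319/20, 7277/80, 10727/60]
= [66, 91, 179]


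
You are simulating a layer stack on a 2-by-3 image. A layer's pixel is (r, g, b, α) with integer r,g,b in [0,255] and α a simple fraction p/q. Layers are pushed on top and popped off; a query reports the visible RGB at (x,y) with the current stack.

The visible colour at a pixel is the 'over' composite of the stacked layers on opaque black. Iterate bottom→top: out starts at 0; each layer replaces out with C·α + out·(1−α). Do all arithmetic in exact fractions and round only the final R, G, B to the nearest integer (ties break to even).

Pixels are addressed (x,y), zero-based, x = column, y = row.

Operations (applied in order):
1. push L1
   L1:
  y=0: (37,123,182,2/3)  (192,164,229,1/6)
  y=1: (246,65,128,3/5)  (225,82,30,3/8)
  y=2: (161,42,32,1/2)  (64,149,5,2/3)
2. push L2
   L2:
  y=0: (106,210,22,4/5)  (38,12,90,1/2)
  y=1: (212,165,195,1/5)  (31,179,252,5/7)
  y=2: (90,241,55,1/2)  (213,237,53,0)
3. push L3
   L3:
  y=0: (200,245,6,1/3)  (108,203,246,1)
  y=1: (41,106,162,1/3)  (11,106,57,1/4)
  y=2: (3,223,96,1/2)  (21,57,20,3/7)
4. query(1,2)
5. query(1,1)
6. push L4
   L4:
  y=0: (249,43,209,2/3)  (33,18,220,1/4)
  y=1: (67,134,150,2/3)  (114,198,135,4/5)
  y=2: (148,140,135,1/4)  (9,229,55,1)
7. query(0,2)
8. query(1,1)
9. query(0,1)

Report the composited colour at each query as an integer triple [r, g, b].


(1,2) stack=L1,L2,L3; from [0,0,0]:
+L1 (α=2/3) → [128/3, 298/3, 10/3]
+L2 (α=0) → [128/3, 298/3, 10/3]
+L3 (α=3/7) → [701/21, 1705/21, 220/21]
→ [33, 81, 10]

query (1,1) [L1,L2,L3] — begin 0,0,0
+L1 (α=3/8) → [675/8, 123/4, 45/4]
+L2 (α=5/7) → [185/4, 1913/14, 2565/14]
+L3 (α=1/4) → [599/16, 7223/56, 8493/56]
→ [37, 129, 152]

query (0,2) [L1,L2,L3,L4] — begin 0,0,0
L1 α=1/2: [161/2, 21, 16]
L2 α=1/2: [341/4, 131, 71/2]
L3 α=1/2: [353/8, 177, 263/4]
L4 α=1/4: [2243/32, 671/4, 1329/16]
→ [70, 168, 83]

at x=1,y=1 over L1,L2,L3,L4:
+L1 (α=3/8) → [675/8, 123/4, 45/4]
+L2 (α=5/7) → [185/4, 1913/14, 2565/14]
+L3 (α=1/4) → [599/16, 7223/56, 8493/56]
+L4 (α=4/5) → [1579/16, 10315/56, 38733/280]
rounded: [99, 184, 138]

(0,1) stack=L1,L2,L3,L4; from [0,0,0]:
+L1 (α=3/5) → [738/5, 39, 384/5]
+L2 (α=1/5) → [4012/25, 321/5, 2511/25]
+L3 (α=1/3) → [9049/75, 1172/15, 3024/25]
+L4 (α=2/3) → [19099/225, 5192/45, 3508/25]
= [85, 115, 140]


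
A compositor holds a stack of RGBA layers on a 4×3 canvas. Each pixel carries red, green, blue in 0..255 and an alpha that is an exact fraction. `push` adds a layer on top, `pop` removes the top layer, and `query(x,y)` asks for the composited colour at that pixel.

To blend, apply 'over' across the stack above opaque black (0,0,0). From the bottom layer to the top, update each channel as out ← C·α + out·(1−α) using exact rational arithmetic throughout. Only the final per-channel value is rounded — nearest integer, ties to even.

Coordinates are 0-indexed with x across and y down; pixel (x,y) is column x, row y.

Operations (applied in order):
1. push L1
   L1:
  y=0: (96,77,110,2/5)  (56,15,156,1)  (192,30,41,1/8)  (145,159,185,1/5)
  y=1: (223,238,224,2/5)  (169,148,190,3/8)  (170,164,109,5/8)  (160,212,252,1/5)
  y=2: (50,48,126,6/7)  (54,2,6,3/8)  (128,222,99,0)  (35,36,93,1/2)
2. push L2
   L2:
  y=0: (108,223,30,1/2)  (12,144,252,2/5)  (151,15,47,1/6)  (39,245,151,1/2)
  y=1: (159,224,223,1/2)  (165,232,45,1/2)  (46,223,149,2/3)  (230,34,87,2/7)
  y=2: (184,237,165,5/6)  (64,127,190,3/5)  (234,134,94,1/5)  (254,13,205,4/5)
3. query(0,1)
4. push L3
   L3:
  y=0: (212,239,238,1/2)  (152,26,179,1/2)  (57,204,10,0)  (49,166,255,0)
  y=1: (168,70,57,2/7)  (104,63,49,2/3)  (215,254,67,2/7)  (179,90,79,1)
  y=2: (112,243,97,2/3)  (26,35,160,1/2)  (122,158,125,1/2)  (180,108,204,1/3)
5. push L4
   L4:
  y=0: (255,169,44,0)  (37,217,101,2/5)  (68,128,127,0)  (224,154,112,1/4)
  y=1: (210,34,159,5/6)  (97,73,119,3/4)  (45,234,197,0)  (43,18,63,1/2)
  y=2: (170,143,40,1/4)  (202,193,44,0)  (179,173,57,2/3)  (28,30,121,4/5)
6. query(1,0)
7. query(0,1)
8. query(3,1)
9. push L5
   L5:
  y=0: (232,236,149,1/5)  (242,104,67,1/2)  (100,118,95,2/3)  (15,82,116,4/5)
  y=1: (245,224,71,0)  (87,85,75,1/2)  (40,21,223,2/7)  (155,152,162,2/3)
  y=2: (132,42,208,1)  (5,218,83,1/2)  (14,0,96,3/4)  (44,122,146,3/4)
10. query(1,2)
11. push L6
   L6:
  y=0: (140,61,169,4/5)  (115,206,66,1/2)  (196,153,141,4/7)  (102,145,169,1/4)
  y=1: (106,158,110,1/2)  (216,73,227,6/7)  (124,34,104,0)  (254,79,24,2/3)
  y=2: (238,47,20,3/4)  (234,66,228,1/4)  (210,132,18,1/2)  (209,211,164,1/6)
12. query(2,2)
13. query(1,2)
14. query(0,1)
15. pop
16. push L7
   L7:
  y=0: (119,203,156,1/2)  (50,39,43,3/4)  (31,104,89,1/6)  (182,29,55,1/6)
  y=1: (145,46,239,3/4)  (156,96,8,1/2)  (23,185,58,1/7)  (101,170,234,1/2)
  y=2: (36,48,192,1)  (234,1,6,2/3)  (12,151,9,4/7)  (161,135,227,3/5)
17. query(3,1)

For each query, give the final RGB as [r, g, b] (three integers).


query (0,1) [L1,L2] — begin 0,0,0
L1 α=2/5: [446/5, 476/5, 448/5]
L2 α=1/2: [1241/10, 798/5, 1563/10]
= [124, 160, 156]

query (1,0) [L1,L2,L3,L4] — begin 0,0,0
L1 α=1: [56, 15, 156]
L2 α=2/5: [192/5, 333/5, 972/5]
L3 α=1/2: [476/5, 463/10, 1867/10]
L4 α=2/5: [1798/25, 5729/50, 7621/50]
rounded: [72, 115, 152]

query (0,1) [L1,L2,L3,L4] — begin 0,0,0
after L1 α=2/5: [446/5, 476/5, 448/5]
after L2 α=1/2: [1241/10, 798/5, 1563/10]
after L3 α=2/7: [1913/14, 134, 1791/14]
after L4 α=5/6: [16613/84, 152/3, 4307/28]
→ [198, 51, 154]

query (3,1) [L1,L2,L3,L4] — begin 0,0,0
after L1 α=1/5: [32, 212/5, 252/5]
after L2 α=2/7: [620/7, 40, 426/7]
after L3 α=1: [179, 90, 79]
after L4 α=1/2: [111, 54, 71]
= [111, 54, 71]

query (1,2) [L1,L2,L3,L4,L5] — begin 0,0,0
L1 α=3/8: [81/4, 3/4, 9/4]
L2 α=3/5: [93/2, 153/2, 1149/10]
L3 α=1/2: [145/4, 223/4, 2749/20]
L4 α=0: [145/4, 223/4, 2749/20]
L5 α=1/2: [165/8, 1095/8, 4409/40]
→ [21, 137, 110]

query (2,2) [L1,L2,L3,L4,L5,L6] — begin 0,0,0
L1 α=0: [0, 0, 0]
L2 α=1/5: [234/5, 134/5, 94/5]
L3 α=1/2: [422/5, 462/5, 719/10]
L4 α=2/3: [2212/15, 2192/15, 1859/30]
L5 α=3/4: [1421/30, 548/15, 10499/120]
L6 α=1/2: [7721/60, 1264/15, 12659/240]
→ [129, 84, 53]

at x=1,y=2 over L1,L2,L3,L4,L5,L6:
+L1 (α=3/8) → [81/4, 3/4, 9/4]
+L2 (α=3/5) → [93/2, 153/2, 1149/10]
+L3 (α=1/2) → [145/4, 223/4, 2749/20]
+L4 (α=0) → [145/4, 223/4, 2749/20]
+L5 (α=1/2) → [165/8, 1095/8, 4409/40]
+L6 (α=1/4) → [2367/32, 3813/32, 22347/160]
rounded: [74, 119, 140]

query (0,1) [L1,L2,L3,L4,L5,L6] — begin 0,0,0
+L1 (α=2/5) → [446/5, 476/5, 448/5]
+L2 (α=1/2) → [1241/10, 798/5, 1563/10]
+L3 (α=2/7) → [1913/14, 134, 1791/14]
+L4 (α=5/6) → [16613/84, 152/3, 4307/28]
+L5 (α=0) → [16613/84, 152/3, 4307/28]
+L6 (α=1/2) → [25517/168, 313/3, 7387/56]
→ [152, 104, 132]

(3,1) stack=L1,L2,L3,L4,L5,L7; from [0,0,0]:
after L1 α=1/5: [32, 212/5, 252/5]
after L2 α=2/7: [620/7, 40, 426/7]
after L3 α=1: [179, 90, 79]
after L4 α=1/2: [111, 54, 71]
after L5 α=2/3: [421/3, 358/3, 395/3]
after L7 α=1/2: [362/3, 434/3, 1097/6]
→ [121, 145, 183]
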